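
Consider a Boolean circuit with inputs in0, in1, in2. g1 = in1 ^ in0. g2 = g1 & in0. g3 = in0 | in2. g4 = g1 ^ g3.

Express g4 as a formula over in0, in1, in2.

(in1 ^ in0) ^ (in0 | in2)

g1 = in1 ^ in0
g3 = in0 | in2
g4 = g1 ^ g3 = (in1 ^ in0) ^ (in0 | in2)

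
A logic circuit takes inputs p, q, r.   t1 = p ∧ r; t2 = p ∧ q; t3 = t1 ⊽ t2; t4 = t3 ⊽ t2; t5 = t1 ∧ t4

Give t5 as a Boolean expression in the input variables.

(p ∧ r) ∧ (((p ∧ r) ⊽ (p ∧ q)) ⊽ (p ∧ q))

t1 = p ∧ r
t2 = p ∧ q
t3 = t1 ⊽ t2 = (p ∧ r) ⊽ (p ∧ q)
t4 = t3 ⊽ t2 = ((p ∧ r) ⊽ (p ∧ q)) ⊽ (p ∧ q)
t5 = t1 ∧ t4 = (p ∧ r) ∧ (((p ∧ r) ⊽ (p ∧ q)) ⊽ (p ∧ q))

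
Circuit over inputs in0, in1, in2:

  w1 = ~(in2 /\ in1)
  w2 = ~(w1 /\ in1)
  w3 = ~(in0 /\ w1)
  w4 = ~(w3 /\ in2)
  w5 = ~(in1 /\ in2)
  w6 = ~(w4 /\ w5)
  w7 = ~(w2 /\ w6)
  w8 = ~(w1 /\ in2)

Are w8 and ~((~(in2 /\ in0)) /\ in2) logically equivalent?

No

w1 = ~(in2 /\ in1)
w8 = ~(w1 /\ in2) = ~((~(in2 /\ in1)) /\ in2)
At in0=0, in1=1, in2=1: circuit gives 1, formula gives 0.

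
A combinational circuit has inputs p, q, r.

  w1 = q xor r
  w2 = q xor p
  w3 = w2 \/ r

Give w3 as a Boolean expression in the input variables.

(q xor p) \/ r

w2 = q xor p
w3 = w2 \/ r = (q xor p) \/ r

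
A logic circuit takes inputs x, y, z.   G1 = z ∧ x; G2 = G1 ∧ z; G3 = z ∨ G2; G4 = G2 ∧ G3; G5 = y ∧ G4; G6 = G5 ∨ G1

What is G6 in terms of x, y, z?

(y ∧ (((z ∧ x) ∧ z) ∧ (z ∨ ((z ∧ x) ∧ z)))) ∨ (z ∧ x)

G1 = z ∧ x
G2 = G1 ∧ z = (z ∧ x) ∧ z
G3 = z ∨ G2 = z ∨ ((z ∧ x) ∧ z)
G4 = G2 ∧ G3 = ((z ∧ x) ∧ z) ∧ (z ∨ ((z ∧ x) ∧ z))
G5 = y ∧ G4 = y ∧ (((z ∧ x) ∧ z) ∧ (z ∨ ((z ∧ x) ∧ z)))
G6 = G5 ∨ G1 = (y ∧ (((z ∧ x) ∧ z) ∧ (z ∨ ((z ∧ x) ∧ z)))) ∨ (z ∧ x)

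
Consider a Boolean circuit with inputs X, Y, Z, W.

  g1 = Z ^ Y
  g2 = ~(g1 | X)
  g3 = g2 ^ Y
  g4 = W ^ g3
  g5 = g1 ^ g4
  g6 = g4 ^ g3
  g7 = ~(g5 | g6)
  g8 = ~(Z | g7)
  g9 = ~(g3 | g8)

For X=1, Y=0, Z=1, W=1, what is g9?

1

g1 = 1 ^ 0 = 1
g2 = ~(1 | 1) = 0
g3 = 0 ^ 0 = 0
g4 = 1 ^ 0 = 1
g5 = 1 ^ 1 = 0
g6 = 1 ^ 0 = 1
g7 = ~(0 | 1) = 0
g8 = ~(1 | 0) = 0
g9 = ~(0 | 0) = 1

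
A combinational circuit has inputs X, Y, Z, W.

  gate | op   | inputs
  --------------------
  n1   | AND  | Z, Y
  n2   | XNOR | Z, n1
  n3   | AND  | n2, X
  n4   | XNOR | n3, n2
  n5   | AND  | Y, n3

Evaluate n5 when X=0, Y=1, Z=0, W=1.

n1 = 0 AND 1 = 0
n2 = 0 XNOR 0 = 1
n3 = 1 AND 0 = 0
n5 = 1 AND 0 = 0

0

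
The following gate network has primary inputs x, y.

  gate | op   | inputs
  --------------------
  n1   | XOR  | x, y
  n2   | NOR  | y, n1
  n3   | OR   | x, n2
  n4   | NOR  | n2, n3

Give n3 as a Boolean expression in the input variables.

x OR (y NOR (x XOR y))

n1 = x XOR y
n2 = y NOR n1 = y NOR (x XOR y)
n3 = x OR n2 = x OR (y NOR (x XOR y))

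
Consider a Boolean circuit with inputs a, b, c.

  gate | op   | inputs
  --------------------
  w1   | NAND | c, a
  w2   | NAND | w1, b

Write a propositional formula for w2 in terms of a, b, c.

(c NAND a) NAND b

w1 = c NAND a
w2 = w1 NAND b = (c NAND a) NAND b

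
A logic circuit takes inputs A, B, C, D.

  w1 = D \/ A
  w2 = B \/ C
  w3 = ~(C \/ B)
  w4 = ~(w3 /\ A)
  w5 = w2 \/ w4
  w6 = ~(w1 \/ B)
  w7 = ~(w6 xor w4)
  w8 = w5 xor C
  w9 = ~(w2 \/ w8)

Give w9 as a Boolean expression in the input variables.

w2 = B \/ C
w3 = ~(C \/ B)
w4 = ~(w3 /\ A) = ~((~(C \/ B)) /\ A)
w5 = w2 \/ w4 = (B \/ C) \/ (~((~(C \/ B)) /\ A))
w8 = w5 xor C = ((B \/ C) \/ (~((~(C \/ B)) /\ A))) xor C
w9 = ~(w2 \/ w8) = ~((B \/ C) \/ (((B \/ C) \/ (~((~(C \/ B)) /\ A))) xor C))

~((B \/ C) \/ (((B \/ C) \/ (~((~(C \/ B)) /\ A))) xor C))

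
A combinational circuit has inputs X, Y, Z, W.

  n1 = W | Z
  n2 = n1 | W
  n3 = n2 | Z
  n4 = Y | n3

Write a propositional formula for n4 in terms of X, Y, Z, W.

n1 = W | Z
n2 = n1 | W = (W | Z) | W
n3 = n2 | Z = ((W | Z) | W) | Z
n4 = Y | n3 = Y | (((W | Z) | W) | Z)

Y | (((W | Z) | W) | Z)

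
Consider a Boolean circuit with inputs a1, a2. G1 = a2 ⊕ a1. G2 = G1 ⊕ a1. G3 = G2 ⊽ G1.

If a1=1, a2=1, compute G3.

0

G1 = 1 ⊕ 1 = 0
G2 = 0 ⊕ 1 = 1
G3 = 1 ⊽ 0 = 0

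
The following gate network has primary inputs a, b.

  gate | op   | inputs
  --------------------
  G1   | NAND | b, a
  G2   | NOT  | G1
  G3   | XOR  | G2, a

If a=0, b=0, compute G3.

G1 = 0 NAND 0 = 1
G2 = NOT 1 = 0
G3 = 0 XOR 0 = 0

0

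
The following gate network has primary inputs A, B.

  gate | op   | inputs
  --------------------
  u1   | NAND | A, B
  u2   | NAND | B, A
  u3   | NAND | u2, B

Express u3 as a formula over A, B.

u2 = B NAND A
u3 = u2 NAND B = (B NAND A) NAND B

(B NAND A) NAND B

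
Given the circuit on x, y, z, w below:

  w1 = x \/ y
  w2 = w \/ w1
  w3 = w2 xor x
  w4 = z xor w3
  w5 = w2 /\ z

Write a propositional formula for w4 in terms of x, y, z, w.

w1 = x \/ y
w2 = w \/ w1 = w \/ (x \/ y)
w3 = w2 xor x = (w \/ (x \/ y)) xor x
w4 = z xor w3 = z xor ((w \/ (x \/ y)) xor x)

z xor ((w \/ (x \/ y)) xor x)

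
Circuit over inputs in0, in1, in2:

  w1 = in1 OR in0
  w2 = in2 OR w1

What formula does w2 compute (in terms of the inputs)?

w1 = in1 OR in0
w2 = in2 OR w1 = in2 OR (in1 OR in0)

in2 OR (in1 OR in0)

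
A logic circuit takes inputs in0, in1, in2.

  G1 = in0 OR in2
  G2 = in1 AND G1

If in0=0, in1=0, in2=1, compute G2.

0

G1 = 0 OR 1 = 1
G2 = 0 AND 1 = 0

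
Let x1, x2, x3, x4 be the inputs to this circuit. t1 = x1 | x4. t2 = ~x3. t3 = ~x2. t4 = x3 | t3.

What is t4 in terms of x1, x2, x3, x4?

t3 = ~x2
t4 = x3 | t3 = x3 | ~x2

x3 | ~x2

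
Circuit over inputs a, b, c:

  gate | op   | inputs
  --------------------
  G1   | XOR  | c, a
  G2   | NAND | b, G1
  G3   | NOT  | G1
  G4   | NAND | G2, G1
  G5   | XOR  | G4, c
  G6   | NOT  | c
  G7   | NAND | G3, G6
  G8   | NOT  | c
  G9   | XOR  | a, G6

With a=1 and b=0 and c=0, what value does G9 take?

0

G6 = NOT 0 = 1
G9 = 1 XOR 1 = 0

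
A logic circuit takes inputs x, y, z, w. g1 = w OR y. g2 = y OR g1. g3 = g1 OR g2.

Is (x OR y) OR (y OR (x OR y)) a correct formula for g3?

g1 = w OR y
g2 = y OR g1 = y OR (w OR y)
g3 = g1 OR g2 = (w OR y) OR (y OR (w OR y))
At x=0, y=0, z=0, w=1: circuit gives 1, formula gives 0.

No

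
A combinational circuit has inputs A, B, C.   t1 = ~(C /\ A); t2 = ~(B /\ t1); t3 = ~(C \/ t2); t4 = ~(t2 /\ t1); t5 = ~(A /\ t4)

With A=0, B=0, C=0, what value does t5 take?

1

t1 = ~(0 /\ 0) = 1
t2 = ~(0 /\ 1) = 1
t4 = ~(1 /\ 1) = 0
t5 = ~(0 /\ 0) = 1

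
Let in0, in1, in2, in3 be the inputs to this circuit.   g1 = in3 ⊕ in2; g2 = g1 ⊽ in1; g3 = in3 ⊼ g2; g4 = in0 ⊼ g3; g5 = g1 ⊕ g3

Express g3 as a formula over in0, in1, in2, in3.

g1 = in3 ⊕ in2
g2 = g1 ⊽ in1 = (in3 ⊕ in2) ⊽ in1
g3 = in3 ⊼ g2 = in3 ⊼ ((in3 ⊕ in2) ⊽ in1)

in3 ⊼ ((in3 ⊕ in2) ⊽ in1)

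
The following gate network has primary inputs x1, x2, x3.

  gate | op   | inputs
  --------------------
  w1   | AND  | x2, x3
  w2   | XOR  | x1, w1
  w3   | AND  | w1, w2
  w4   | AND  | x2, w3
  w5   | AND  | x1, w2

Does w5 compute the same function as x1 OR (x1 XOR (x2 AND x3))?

w1 = x2 AND x3
w2 = x1 XOR w1 = x1 XOR (x2 AND x3)
w5 = x1 AND w2 = x1 AND (x1 XOR (x2 AND x3))
At x1=0, x2=1, x3=1: circuit gives 0, formula gives 1.

No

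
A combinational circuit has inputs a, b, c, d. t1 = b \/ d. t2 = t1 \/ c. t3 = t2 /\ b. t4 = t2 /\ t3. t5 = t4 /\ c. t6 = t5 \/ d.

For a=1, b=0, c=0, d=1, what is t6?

t1 = 0 \/ 1 = 1
t2 = 1 \/ 0 = 1
t3 = 1 /\ 0 = 0
t4 = 1 /\ 0 = 0
t5 = 0 /\ 0 = 0
t6 = 0 \/ 1 = 1

1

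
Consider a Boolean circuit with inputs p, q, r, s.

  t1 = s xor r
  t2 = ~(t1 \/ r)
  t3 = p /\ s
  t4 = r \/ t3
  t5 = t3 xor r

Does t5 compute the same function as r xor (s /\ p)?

Yes

t3 = p /\ s
t5 = t3 xor r = (p /\ s) xor r
At p=0, q=0, r=0, s=0: circuit gives 0, formula gives 0.
At p=0, q=0, r=1, s=0: circuit gives 1, formula gives 1.
Agrees on all 16 inputs.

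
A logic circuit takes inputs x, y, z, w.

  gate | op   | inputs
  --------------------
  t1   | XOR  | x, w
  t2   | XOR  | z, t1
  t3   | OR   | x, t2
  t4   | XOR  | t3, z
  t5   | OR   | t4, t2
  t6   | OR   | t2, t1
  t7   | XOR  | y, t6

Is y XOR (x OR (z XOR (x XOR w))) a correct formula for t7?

t1 = x XOR w
t2 = z XOR t1 = z XOR (x XOR w)
t6 = t2 OR t1 = (z XOR (x XOR w)) OR (x XOR w)
t7 = y XOR t6 = y XOR ((z XOR (x XOR w)) OR (x XOR w))
At x=0, y=0, z=1, w=1: circuit gives 1, formula gives 0.

No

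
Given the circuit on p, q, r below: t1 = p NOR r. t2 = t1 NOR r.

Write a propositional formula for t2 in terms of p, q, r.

(p NOR r) NOR r

t1 = p NOR r
t2 = t1 NOR r = (p NOR r) NOR r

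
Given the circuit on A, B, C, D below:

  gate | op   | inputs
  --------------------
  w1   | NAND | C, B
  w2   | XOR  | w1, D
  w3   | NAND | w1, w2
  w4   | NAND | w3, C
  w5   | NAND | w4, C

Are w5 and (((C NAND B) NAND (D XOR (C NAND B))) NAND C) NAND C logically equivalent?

w1 = C NAND B
w2 = w1 XOR D = (C NAND B) XOR D
w3 = w1 NAND w2 = (C NAND B) NAND ((C NAND B) XOR D)
w4 = w3 NAND C = ((C NAND B) NAND ((C NAND B) XOR D)) NAND C
w5 = w4 NAND C = (((C NAND B) NAND ((C NAND B) XOR D)) NAND C) NAND C
At A=0, B=0, C=1, D=0: circuit gives 0, formula gives 0.
At A=0, B=0, C=0, D=0: circuit gives 1, formula gives 1.
Agrees on all 16 inputs.

Yes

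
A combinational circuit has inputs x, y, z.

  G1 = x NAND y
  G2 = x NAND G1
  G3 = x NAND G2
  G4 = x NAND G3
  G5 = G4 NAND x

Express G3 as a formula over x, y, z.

G1 = x NAND y
G2 = x NAND G1 = x NAND (x NAND y)
G3 = x NAND G2 = x NAND (x NAND (x NAND y))

x NAND (x NAND (x NAND y))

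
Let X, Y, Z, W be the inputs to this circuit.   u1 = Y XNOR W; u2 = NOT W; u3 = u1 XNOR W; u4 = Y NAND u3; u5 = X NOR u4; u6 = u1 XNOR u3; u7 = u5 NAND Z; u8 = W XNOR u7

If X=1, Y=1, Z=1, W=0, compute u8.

u1 = 1 XNOR 0 = 0
u3 = 0 XNOR 0 = 1
u4 = 1 NAND 1 = 0
u5 = 1 NOR 0 = 0
u7 = 0 NAND 1 = 1
u8 = 0 XNOR 1 = 0

0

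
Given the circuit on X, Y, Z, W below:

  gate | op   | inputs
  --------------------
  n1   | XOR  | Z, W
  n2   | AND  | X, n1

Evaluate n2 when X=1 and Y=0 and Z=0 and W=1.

n1 = 0 XOR 1 = 1
n2 = 1 AND 1 = 1

1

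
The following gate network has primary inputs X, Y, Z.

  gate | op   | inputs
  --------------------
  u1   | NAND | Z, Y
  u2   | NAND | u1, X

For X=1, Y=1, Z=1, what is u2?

u1 = 1 NAND 1 = 0
u2 = 0 NAND 1 = 1

1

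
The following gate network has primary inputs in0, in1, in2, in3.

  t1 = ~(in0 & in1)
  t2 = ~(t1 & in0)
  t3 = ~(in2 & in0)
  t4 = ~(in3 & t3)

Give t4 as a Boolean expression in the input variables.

t3 = ~(in2 & in0)
t4 = ~(in3 & t3) = ~(in3 & (~(in2 & in0)))

~(in3 & (~(in2 & in0)))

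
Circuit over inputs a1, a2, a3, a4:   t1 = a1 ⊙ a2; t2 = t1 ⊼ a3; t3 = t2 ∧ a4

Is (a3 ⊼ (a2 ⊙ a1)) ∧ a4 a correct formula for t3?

t1 = a1 ⊙ a2
t2 = t1 ⊼ a3 = (a1 ⊙ a2) ⊼ a3
t3 = t2 ∧ a4 = ((a1 ⊙ a2) ⊼ a3) ∧ a4
At a1=0, a2=0, a3=0, a4=0: circuit gives 0, formula gives 0.
At a1=0, a2=0, a3=0, a4=1: circuit gives 1, formula gives 1.
Agrees on all 16 inputs.

Yes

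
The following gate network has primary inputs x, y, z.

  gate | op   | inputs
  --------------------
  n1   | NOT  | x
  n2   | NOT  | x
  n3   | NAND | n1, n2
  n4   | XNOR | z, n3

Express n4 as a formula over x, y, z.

z XNOR (NOT x NAND NOT x)

n1 = NOT x
n2 = NOT x
n3 = n1 NAND n2 = NOT x NAND NOT x
n4 = z XNOR n3 = z XNOR (NOT x NAND NOT x)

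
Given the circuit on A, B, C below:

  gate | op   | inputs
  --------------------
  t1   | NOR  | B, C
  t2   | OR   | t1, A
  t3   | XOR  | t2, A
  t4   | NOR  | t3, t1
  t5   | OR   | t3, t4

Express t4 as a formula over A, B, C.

t1 = B NOR C
t2 = t1 OR A = (B NOR C) OR A
t3 = t2 XOR A = ((B NOR C) OR A) XOR A
t4 = t3 NOR t1 = (((B NOR C) OR A) XOR A) NOR (B NOR C)

(((B NOR C) OR A) XOR A) NOR (B NOR C)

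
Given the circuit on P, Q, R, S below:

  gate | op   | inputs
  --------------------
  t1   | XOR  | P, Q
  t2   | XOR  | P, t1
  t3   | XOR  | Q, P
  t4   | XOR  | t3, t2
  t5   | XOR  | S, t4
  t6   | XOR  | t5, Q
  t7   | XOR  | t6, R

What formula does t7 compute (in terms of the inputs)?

((S XOR ((Q XOR P) XOR (P XOR (P XOR Q)))) XOR Q) XOR R

t1 = P XOR Q
t2 = P XOR t1 = P XOR (P XOR Q)
t3 = Q XOR P
t4 = t3 XOR t2 = (Q XOR P) XOR (P XOR (P XOR Q))
t5 = S XOR t4 = S XOR ((Q XOR P) XOR (P XOR (P XOR Q)))
t6 = t5 XOR Q = (S XOR ((Q XOR P) XOR (P XOR (P XOR Q)))) XOR Q
t7 = t6 XOR R = ((S XOR ((Q XOR P) XOR (P XOR (P XOR Q)))) XOR Q) XOR R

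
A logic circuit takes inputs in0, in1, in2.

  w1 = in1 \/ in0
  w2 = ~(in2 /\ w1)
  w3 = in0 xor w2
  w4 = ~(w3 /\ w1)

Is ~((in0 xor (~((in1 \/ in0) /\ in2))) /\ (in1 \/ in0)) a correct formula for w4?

Yes

w1 = in1 \/ in0
w2 = ~(in2 /\ w1) = ~(in2 /\ (in1 \/ in0))
w3 = in0 xor w2 = in0 xor (~(in2 /\ (in1 \/ in0)))
w4 = ~(w3 /\ w1) = ~((in0 xor (~(in2 /\ (in1 \/ in0)))) /\ (in1 \/ in0))
At in0=0, in1=1, in2=0: circuit gives 0, formula gives 0.
At in0=0, in1=0, in2=0: circuit gives 1, formula gives 1.
Agrees on all 8 inputs.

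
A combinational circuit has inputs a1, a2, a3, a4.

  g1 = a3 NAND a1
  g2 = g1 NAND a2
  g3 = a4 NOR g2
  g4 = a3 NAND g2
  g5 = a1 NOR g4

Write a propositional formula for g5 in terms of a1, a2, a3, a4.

a1 NOR (a3 NAND ((a3 NAND a1) NAND a2))

g1 = a3 NAND a1
g2 = g1 NAND a2 = (a3 NAND a1) NAND a2
g4 = a3 NAND g2 = a3 NAND ((a3 NAND a1) NAND a2)
g5 = a1 NOR g4 = a1 NOR (a3 NAND ((a3 NAND a1) NAND a2))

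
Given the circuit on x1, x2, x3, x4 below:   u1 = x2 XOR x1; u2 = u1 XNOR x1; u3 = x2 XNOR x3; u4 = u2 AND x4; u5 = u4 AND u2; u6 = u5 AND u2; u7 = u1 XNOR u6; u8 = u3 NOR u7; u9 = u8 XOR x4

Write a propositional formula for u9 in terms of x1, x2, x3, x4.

u1 = x2 XOR x1
u2 = u1 XNOR x1 = (x2 XOR x1) XNOR x1
u3 = x2 XNOR x3
u4 = u2 AND x4 = ((x2 XOR x1) XNOR x1) AND x4
u5 = u4 AND u2 = (((x2 XOR x1) XNOR x1) AND x4) AND ((x2 XOR x1) XNOR x1)
u6 = u5 AND u2 = ((((x2 XOR x1) XNOR x1) AND x4) AND ((x2 XOR x1) XNOR x1)) AND ((x2 XOR x1) XNOR x1)
u7 = u1 XNOR u6 = (x2 XOR x1) XNOR (((((x2 XOR x1) XNOR x1) AND x4) AND ((x2 XOR x1) XNOR x1)) AND ((x2 XOR x1) XNOR x1))
u8 = u3 NOR u7 = (x2 XNOR x3) NOR ((x2 XOR x1) XNOR (((((x2 XOR x1) XNOR x1) AND x4) AND ((x2 XOR x1) XNOR x1)) AND ((x2 XOR x1) XNOR x1)))
u9 = u8 XOR x4 = ((x2 XNOR x3) NOR ((x2 XOR x1) XNOR (((((x2 XOR x1) XNOR x1) AND x4) AND ((x2 XOR x1) XNOR x1)) AND ((x2 XOR x1) XNOR x1)))) XOR x4

((x2 XNOR x3) NOR ((x2 XOR x1) XNOR (((((x2 XOR x1) XNOR x1) AND x4) AND ((x2 XOR x1) XNOR x1)) AND ((x2 XOR x1) XNOR x1)))) XOR x4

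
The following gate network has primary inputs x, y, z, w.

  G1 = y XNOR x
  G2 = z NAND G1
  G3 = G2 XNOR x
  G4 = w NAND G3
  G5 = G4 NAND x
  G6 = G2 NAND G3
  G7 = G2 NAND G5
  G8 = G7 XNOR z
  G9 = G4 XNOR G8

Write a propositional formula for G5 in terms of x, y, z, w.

(w NAND ((z NAND (y XNOR x)) XNOR x)) NAND x

G1 = y XNOR x
G2 = z NAND G1 = z NAND (y XNOR x)
G3 = G2 XNOR x = (z NAND (y XNOR x)) XNOR x
G4 = w NAND G3 = w NAND ((z NAND (y XNOR x)) XNOR x)
G5 = G4 NAND x = (w NAND ((z NAND (y XNOR x)) XNOR x)) NAND x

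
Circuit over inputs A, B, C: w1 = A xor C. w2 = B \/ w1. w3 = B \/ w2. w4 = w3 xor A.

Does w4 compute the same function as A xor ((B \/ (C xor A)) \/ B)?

w1 = A xor C
w2 = B \/ w1 = B \/ (A xor C)
w3 = B \/ w2 = B \/ (B \/ (A xor C))
w4 = w3 xor A = (B \/ (B \/ (A xor C))) xor A
At A=0, B=0, C=0: circuit gives 0, formula gives 0.
At A=0, B=0, C=1: circuit gives 1, formula gives 1.
Agrees on all 8 inputs.

Yes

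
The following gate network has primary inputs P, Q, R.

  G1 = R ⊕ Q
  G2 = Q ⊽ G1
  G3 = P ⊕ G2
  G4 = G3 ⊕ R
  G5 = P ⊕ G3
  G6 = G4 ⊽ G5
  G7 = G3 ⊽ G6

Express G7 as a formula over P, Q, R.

G1 = R ⊕ Q
G2 = Q ⊽ G1 = Q ⊽ (R ⊕ Q)
G3 = P ⊕ G2 = P ⊕ (Q ⊽ (R ⊕ Q))
G4 = G3 ⊕ R = (P ⊕ (Q ⊽ (R ⊕ Q))) ⊕ R
G5 = P ⊕ G3 = P ⊕ (P ⊕ (Q ⊽ (R ⊕ Q)))
G6 = G4 ⊽ G5 = ((P ⊕ (Q ⊽ (R ⊕ Q))) ⊕ R) ⊽ (P ⊕ (P ⊕ (Q ⊽ (R ⊕ Q))))
G7 = G3 ⊽ G6 = (P ⊕ (Q ⊽ (R ⊕ Q))) ⊽ (((P ⊕ (Q ⊽ (R ⊕ Q))) ⊕ R) ⊽ (P ⊕ (P ⊕ (Q ⊽ (R ⊕ Q)))))

(P ⊕ (Q ⊽ (R ⊕ Q))) ⊽ (((P ⊕ (Q ⊽ (R ⊕ Q))) ⊕ R) ⊽ (P ⊕ (P ⊕ (Q ⊽ (R ⊕ Q)))))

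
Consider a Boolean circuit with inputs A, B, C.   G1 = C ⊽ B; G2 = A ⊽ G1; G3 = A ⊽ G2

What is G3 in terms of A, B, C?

A ⊽ (A ⊽ (C ⊽ B))

G1 = C ⊽ B
G2 = A ⊽ G1 = A ⊽ (C ⊽ B)
G3 = A ⊽ G2 = A ⊽ (A ⊽ (C ⊽ B))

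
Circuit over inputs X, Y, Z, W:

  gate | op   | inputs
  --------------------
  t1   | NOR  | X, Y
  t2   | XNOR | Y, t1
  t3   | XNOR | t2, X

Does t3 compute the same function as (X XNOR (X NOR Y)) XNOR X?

No

t1 = X NOR Y
t2 = Y XNOR t1 = Y XNOR (X NOR Y)
t3 = t2 XNOR X = (Y XNOR (X NOR Y)) XNOR X
At X=0, Y=1, Z=0, W=0: circuit gives 1, formula gives 0.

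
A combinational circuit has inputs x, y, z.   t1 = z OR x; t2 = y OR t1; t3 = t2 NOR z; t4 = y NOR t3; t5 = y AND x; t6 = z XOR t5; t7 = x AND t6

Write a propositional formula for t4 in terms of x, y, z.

y NOR ((y OR (z OR x)) NOR z)

t1 = z OR x
t2 = y OR t1 = y OR (z OR x)
t3 = t2 NOR z = (y OR (z OR x)) NOR z
t4 = y NOR t3 = y NOR ((y OR (z OR x)) NOR z)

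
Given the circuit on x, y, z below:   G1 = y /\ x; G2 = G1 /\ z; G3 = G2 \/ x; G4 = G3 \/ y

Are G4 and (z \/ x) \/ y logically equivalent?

G1 = y /\ x
G2 = G1 /\ z = (y /\ x) /\ z
G3 = G2 \/ x = ((y /\ x) /\ z) \/ x
G4 = G3 \/ y = (((y /\ x) /\ z) \/ x) \/ y
At x=0, y=0, z=1: circuit gives 0, formula gives 1.

No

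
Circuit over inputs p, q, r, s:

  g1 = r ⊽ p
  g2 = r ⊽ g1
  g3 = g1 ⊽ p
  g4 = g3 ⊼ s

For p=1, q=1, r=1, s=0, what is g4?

g1 = 1 ⊽ 1 = 0
g3 = 0 ⊽ 1 = 0
g4 = 0 ⊼ 0 = 1

1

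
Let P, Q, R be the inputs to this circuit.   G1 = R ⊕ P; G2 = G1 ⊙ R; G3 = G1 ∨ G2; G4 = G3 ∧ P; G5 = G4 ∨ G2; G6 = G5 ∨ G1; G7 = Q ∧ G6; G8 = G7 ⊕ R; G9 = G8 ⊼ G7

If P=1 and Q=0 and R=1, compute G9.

1

G1 = 1 ⊕ 1 = 0
G2 = 0 ⊙ 1 = 0
G3 = 0 ∨ 0 = 0
G4 = 0 ∧ 1 = 0
G5 = 0 ∨ 0 = 0
G6 = 0 ∨ 0 = 0
G7 = 0 ∧ 0 = 0
G8 = 0 ⊕ 1 = 1
G9 = 1 ⊼ 0 = 1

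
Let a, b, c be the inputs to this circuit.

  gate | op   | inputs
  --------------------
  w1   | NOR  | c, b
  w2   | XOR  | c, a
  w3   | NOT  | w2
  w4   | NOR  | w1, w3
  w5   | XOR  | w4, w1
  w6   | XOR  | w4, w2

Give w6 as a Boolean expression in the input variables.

w1 = c NOR b
w2 = c XOR a
w3 = NOT w2 = NOT (c XOR a)
w4 = w1 NOR w3 = (c NOR b) NOR NOT (c XOR a)
w6 = w4 XOR w2 = ((c NOR b) NOR NOT (c XOR a)) XOR (c XOR a)

((c NOR b) NOR NOT (c XOR a)) XOR (c XOR a)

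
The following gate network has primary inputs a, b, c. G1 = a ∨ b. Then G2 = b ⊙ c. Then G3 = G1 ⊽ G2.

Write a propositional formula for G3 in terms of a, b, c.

(a ∨ b) ⊽ (b ⊙ c)

G1 = a ∨ b
G2 = b ⊙ c
G3 = G1 ⊽ G2 = (a ∨ b) ⊽ (b ⊙ c)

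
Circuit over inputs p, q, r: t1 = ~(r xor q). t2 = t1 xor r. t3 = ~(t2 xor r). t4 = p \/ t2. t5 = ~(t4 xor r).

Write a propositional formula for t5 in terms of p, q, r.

t1 = ~(r xor q)
t2 = t1 xor r = (~(r xor q)) xor r
t4 = p \/ t2 = p \/ ((~(r xor q)) xor r)
t5 = ~(t4 xor r) = ~((p \/ ((~(r xor q)) xor r)) xor r)

~((p \/ ((~(r xor q)) xor r)) xor r)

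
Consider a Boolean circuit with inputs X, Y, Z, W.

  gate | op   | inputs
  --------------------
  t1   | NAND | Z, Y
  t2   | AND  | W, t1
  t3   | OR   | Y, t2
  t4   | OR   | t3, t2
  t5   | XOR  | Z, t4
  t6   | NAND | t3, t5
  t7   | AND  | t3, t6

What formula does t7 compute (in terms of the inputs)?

t1 = Z NAND Y
t2 = W AND t1 = W AND (Z NAND Y)
t3 = Y OR t2 = Y OR (W AND (Z NAND Y))
t4 = t3 OR t2 = (Y OR (W AND (Z NAND Y))) OR (W AND (Z NAND Y))
t5 = Z XOR t4 = Z XOR ((Y OR (W AND (Z NAND Y))) OR (W AND (Z NAND Y)))
t6 = t3 NAND t5 = (Y OR (W AND (Z NAND Y))) NAND (Z XOR ((Y OR (W AND (Z NAND Y))) OR (W AND (Z NAND Y))))
t7 = t3 AND t6 = (Y OR (W AND (Z NAND Y))) AND ((Y OR (W AND (Z NAND Y))) NAND (Z XOR ((Y OR (W AND (Z NAND Y))) OR (W AND (Z NAND Y)))))

(Y OR (W AND (Z NAND Y))) AND ((Y OR (W AND (Z NAND Y))) NAND (Z XOR ((Y OR (W AND (Z NAND Y))) OR (W AND (Z NAND Y)))))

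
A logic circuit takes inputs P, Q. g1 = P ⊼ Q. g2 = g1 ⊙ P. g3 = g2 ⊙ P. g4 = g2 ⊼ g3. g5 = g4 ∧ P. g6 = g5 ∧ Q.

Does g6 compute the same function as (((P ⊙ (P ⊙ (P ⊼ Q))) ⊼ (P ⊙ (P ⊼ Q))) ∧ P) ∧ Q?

Yes

g1 = P ⊼ Q
g2 = g1 ⊙ P = (P ⊼ Q) ⊙ P
g3 = g2 ⊙ P = ((P ⊼ Q) ⊙ P) ⊙ P
g4 = g2 ⊼ g3 = ((P ⊼ Q) ⊙ P) ⊼ (((P ⊼ Q) ⊙ P) ⊙ P)
g5 = g4 ∧ P = (((P ⊼ Q) ⊙ P) ⊼ (((P ⊼ Q) ⊙ P) ⊙ P)) ∧ P
g6 = g5 ∧ Q = ((((P ⊼ Q) ⊙ P) ⊼ (((P ⊼ Q) ⊙ P) ⊙ P)) ∧ P) ∧ Q
At P=0, Q=0: circuit gives 0, formula gives 0.
At P=1, Q=1: circuit gives 1, formula gives 1.
Agrees on all 4 inputs.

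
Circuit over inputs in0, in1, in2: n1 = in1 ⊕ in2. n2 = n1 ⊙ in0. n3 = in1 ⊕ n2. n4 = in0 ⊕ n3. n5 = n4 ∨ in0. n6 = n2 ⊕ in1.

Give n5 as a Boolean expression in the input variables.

(in0 ⊕ (in1 ⊕ ((in1 ⊕ in2) ⊙ in0))) ∨ in0

n1 = in1 ⊕ in2
n2 = n1 ⊙ in0 = (in1 ⊕ in2) ⊙ in0
n3 = in1 ⊕ n2 = in1 ⊕ ((in1 ⊕ in2) ⊙ in0)
n4 = in0 ⊕ n3 = in0 ⊕ (in1 ⊕ ((in1 ⊕ in2) ⊙ in0))
n5 = n4 ∨ in0 = (in0 ⊕ (in1 ⊕ ((in1 ⊕ in2) ⊙ in0))) ∨ in0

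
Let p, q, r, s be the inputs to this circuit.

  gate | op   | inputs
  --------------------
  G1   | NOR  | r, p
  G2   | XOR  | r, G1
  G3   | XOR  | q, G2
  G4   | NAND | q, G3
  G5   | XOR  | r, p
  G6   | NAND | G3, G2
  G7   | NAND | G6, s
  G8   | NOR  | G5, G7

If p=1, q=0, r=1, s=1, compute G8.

G1 = 1 NOR 1 = 0
G2 = 1 XOR 0 = 1
G3 = 0 XOR 1 = 1
G5 = 1 XOR 1 = 0
G6 = 1 NAND 1 = 0
G7 = 0 NAND 1 = 1
G8 = 0 NOR 1 = 0

0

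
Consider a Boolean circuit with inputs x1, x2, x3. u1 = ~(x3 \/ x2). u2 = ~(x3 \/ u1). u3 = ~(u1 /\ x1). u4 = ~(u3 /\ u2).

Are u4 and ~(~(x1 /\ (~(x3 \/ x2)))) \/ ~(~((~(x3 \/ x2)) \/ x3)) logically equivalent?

Yes

u1 = ~(x3 \/ x2)
u2 = ~(x3 \/ u1) = ~(x3 \/ (~(x3 \/ x2)))
u3 = ~(u1 /\ x1) = ~((~(x3 \/ x2)) /\ x1)
u4 = ~(u3 /\ u2) = ~((~((~(x3 \/ x2)) /\ x1)) /\ (~(x3 \/ (~(x3 \/ x2)))))
At x1=0, x2=1, x3=0: circuit gives 0, formula gives 0.
At x1=0, x2=0, x3=0: circuit gives 1, formula gives 1.
Agrees on all 8 inputs.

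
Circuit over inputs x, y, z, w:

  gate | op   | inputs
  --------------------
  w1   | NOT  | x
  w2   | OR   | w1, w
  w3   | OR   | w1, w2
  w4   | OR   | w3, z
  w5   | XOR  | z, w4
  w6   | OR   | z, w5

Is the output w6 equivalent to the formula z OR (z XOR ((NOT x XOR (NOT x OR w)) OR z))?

No

w1 = NOT x
w2 = w1 OR w = NOT x OR w
w3 = w1 OR w2 = NOT x OR (NOT x OR w)
w4 = w3 OR z = (NOT x OR (NOT x OR w)) OR z
w5 = z XOR w4 = z XOR ((NOT x OR (NOT x OR w)) OR z)
w6 = z OR w5 = z OR (z XOR ((NOT x OR (NOT x OR w)) OR z))
At x=0, y=0, z=0, w=0: circuit gives 1, formula gives 0.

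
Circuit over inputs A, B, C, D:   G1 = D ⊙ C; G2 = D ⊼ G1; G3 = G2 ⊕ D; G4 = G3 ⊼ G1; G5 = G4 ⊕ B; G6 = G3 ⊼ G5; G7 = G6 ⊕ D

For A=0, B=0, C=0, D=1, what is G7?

G1 = 1 ⊙ 0 = 0
G2 = 1 ⊼ 0 = 1
G3 = 1 ⊕ 1 = 0
G4 = 0 ⊼ 0 = 1
G5 = 1 ⊕ 0 = 1
G6 = 0 ⊼ 1 = 1
G7 = 1 ⊕ 1 = 0

0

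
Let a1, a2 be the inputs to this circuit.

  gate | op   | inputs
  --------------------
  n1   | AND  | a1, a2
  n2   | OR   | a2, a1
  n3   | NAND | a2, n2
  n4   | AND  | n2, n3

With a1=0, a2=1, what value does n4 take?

0

n2 = 1 OR 0 = 1
n3 = 1 NAND 1 = 0
n4 = 1 AND 0 = 0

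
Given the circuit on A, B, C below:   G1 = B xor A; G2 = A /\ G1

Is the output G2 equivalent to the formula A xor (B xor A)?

G1 = B xor A
G2 = A /\ G1 = A /\ (B xor A)
At A=0, B=1, C=0: circuit gives 0, formula gives 1.

No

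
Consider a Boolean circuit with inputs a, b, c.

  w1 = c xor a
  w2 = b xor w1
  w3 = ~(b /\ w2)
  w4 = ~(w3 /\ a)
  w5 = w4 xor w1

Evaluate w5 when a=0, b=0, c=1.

w1 = 1 xor 0 = 1
w2 = 0 xor 1 = 1
w3 = ~(0 /\ 1) = 1
w4 = ~(1 /\ 0) = 1
w5 = 1 xor 1 = 0

0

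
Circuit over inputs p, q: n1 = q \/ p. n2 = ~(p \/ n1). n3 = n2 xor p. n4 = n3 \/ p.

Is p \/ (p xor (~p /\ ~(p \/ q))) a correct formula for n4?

n1 = q \/ p
n2 = ~(p \/ n1) = ~(p \/ (q \/ p))
n3 = n2 xor p = (~(p \/ (q \/ p))) xor p
n4 = n3 \/ p = ((~(p \/ (q \/ p))) xor p) \/ p
At p=0, q=1: circuit gives 0, formula gives 0.
At p=0, q=0: circuit gives 1, formula gives 1.
Agrees on all 4 inputs.

Yes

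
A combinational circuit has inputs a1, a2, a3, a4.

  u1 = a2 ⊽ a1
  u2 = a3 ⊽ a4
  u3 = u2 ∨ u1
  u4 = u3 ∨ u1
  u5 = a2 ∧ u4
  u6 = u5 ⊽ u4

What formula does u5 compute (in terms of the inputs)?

a2 ∧ (((a3 ⊽ a4) ∨ (a2 ⊽ a1)) ∨ (a2 ⊽ a1))

u1 = a2 ⊽ a1
u2 = a3 ⊽ a4
u3 = u2 ∨ u1 = (a3 ⊽ a4) ∨ (a2 ⊽ a1)
u4 = u3 ∨ u1 = ((a3 ⊽ a4) ∨ (a2 ⊽ a1)) ∨ (a2 ⊽ a1)
u5 = a2 ∧ u4 = a2 ∧ (((a3 ⊽ a4) ∨ (a2 ⊽ a1)) ∨ (a2 ⊽ a1))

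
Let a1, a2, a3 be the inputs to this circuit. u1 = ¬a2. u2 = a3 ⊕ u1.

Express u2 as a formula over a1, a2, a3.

a3 ⊕ ¬a2

u1 = ¬a2
u2 = a3 ⊕ u1 = a3 ⊕ ¬a2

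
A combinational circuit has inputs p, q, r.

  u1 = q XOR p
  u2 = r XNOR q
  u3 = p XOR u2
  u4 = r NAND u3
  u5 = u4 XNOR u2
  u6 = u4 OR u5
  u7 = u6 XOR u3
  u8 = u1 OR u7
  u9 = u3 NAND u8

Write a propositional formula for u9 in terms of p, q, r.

u1 = q XOR p
u2 = r XNOR q
u3 = p XOR u2 = p XOR (r XNOR q)
u4 = r NAND u3 = r NAND (p XOR (r XNOR q))
u5 = u4 XNOR u2 = (r NAND (p XOR (r XNOR q))) XNOR (r XNOR q)
u6 = u4 OR u5 = (r NAND (p XOR (r XNOR q))) OR ((r NAND (p XOR (r XNOR q))) XNOR (r XNOR q))
u7 = u6 XOR u3 = ((r NAND (p XOR (r XNOR q))) OR ((r NAND (p XOR (r XNOR q))) XNOR (r XNOR q))) XOR (p XOR (r XNOR q))
u8 = u1 OR u7 = (q XOR p) OR (((r NAND (p XOR (r XNOR q))) OR ((r NAND (p XOR (r XNOR q))) XNOR (r XNOR q))) XOR (p XOR (r XNOR q)))
u9 = u3 NAND u8 = (p XOR (r XNOR q)) NAND ((q XOR p) OR (((r NAND (p XOR (r XNOR q))) OR ((r NAND (p XOR (r XNOR q))) XNOR (r XNOR q))) XOR (p XOR (r XNOR q))))

(p XOR (r XNOR q)) NAND ((q XOR p) OR (((r NAND (p XOR (r XNOR q))) OR ((r NAND (p XOR (r XNOR q))) XNOR (r XNOR q))) XOR (p XOR (r XNOR q))))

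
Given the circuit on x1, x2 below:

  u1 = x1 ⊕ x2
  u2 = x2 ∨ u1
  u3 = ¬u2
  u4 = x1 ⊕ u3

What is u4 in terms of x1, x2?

u1 = x1 ⊕ x2
u2 = x2 ∨ u1 = x2 ∨ (x1 ⊕ x2)
u3 = ¬u2 = ¬(x2 ∨ (x1 ⊕ x2))
u4 = x1 ⊕ u3 = x1 ⊕ ¬(x2 ∨ (x1 ⊕ x2))

x1 ⊕ ¬(x2 ∨ (x1 ⊕ x2))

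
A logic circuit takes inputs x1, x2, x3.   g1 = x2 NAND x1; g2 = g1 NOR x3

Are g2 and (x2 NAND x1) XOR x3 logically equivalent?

No

g1 = x2 NAND x1
g2 = g1 NOR x3 = (x2 NAND x1) NOR x3
At x1=0, x2=0, x3=0: circuit gives 0, formula gives 1.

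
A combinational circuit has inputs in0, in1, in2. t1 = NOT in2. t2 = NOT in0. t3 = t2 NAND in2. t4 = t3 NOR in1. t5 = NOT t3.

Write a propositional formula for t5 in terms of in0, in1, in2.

NOT (NOT in0 NAND in2)

t2 = NOT in0
t3 = t2 NAND in2 = NOT in0 NAND in2
t5 = NOT t3 = NOT (NOT in0 NAND in2)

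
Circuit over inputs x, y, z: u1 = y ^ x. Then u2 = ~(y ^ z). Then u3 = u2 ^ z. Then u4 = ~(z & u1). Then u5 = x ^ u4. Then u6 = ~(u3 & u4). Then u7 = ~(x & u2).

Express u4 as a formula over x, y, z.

~(z & (y ^ x))

u1 = y ^ x
u4 = ~(z & u1) = ~(z & (y ^ x))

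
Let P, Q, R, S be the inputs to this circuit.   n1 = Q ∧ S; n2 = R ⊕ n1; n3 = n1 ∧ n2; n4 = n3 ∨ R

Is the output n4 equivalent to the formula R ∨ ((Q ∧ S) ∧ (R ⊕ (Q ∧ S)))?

n1 = Q ∧ S
n2 = R ⊕ n1 = R ⊕ (Q ∧ S)
n3 = n1 ∧ n2 = (Q ∧ S) ∧ (R ⊕ (Q ∧ S))
n4 = n3 ∨ R = ((Q ∧ S) ∧ (R ⊕ (Q ∧ S))) ∨ R
At P=0, Q=0, R=0, S=0: circuit gives 0, formula gives 0.
At P=0, Q=0, R=1, S=0: circuit gives 1, formula gives 1.
Agrees on all 16 inputs.

Yes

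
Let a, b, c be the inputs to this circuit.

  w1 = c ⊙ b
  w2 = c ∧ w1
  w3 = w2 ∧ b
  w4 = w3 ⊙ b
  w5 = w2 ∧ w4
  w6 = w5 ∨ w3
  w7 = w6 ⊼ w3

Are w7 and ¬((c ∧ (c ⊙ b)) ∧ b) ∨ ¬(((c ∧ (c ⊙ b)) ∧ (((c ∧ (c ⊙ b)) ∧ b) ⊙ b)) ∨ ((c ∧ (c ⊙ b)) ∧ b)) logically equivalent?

Yes

w1 = c ⊙ b
w2 = c ∧ w1 = c ∧ (c ⊙ b)
w3 = w2 ∧ b = (c ∧ (c ⊙ b)) ∧ b
w4 = w3 ⊙ b = ((c ∧ (c ⊙ b)) ∧ b) ⊙ b
w5 = w2 ∧ w4 = (c ∧ (c ⊙ b)) ∧ (((c ∧ (c ⊙ b)) ∧ b) ⊙ b)
w6 = w5 ∨ w3 = ((c ∧ (c ⊙ b)) ∧ (((c ∧ (c ⊙ b)) ∧ b) ⊙ b)) ∨ ((c ∧ (c ⊙ b)) ∧ b)
w7 = w6 ⊼ w3 = (((c ∧ (c ⊙ b)) ∧ (((c ∧ (c ⊙ b)) ∧ b) ⊙ b)) ∨ ((c ∧ (c ⊙ b)) ∧ b)) ⊼ ((c ∧ (c ⊙ b)) ∧ b)
At a=0, b=1, c=1: circuit gives 0, formula gives 0.
At a=0, b=0, c=0: circuit gives 1, formula gives 1.
Agrees on all 8 inputs.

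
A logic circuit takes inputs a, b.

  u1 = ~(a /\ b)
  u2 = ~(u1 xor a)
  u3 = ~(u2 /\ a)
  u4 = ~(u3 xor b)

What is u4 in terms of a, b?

~((~((~((~(a /\ b)) xor a)) /\ a)) xor b)

u1 = ~(a /\ b)
u2 = ~(u1 xor a) = ~((~(a /\ b)) xor a)
u3 = ~(u2 /\ a) = ~((~((~(a /\ b)) xor a)) /\ a)
u4 = ~(u3 xor b) = ~((~((~((~(a /\ b)) xor a)) /\ a)) xor b)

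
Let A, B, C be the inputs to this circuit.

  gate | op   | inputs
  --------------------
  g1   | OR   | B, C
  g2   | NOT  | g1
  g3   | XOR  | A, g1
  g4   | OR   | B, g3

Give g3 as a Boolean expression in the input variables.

g1 = B OR C
g3 = A XOR g1 = A XOR (B OR C)

A XOR (B OR C)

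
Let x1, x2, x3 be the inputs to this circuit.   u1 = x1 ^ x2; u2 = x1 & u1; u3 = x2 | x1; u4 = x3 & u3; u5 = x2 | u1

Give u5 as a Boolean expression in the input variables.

u1 = x1 ^ x2
u5 = x2 | u1 = x2 | (x1 ^ x2)

x2 | (x1 ^ x2)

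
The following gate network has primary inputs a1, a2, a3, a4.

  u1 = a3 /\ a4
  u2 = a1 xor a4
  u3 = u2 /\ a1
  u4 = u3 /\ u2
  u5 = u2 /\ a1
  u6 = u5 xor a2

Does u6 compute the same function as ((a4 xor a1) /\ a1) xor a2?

Yes

u2 = a1 xor a4
u5 = u2 /\ a1 = (a1 xor a4) /\ a1
u6 = u5 xor a2 = ((a1 xor a4) /\ a1) xor a2
At a1=0, a2=0, a3=0, a4=0: circuit gives 0, formula gives 0.
At a1=0, a2=1, a3=0, a4=0: circuit gives 1, formula gives 1.
Agrees on all 16 inputs.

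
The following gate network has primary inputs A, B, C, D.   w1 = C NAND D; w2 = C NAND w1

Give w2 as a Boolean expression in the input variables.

C NAND (C NAND D)

w1 = C NAND D
w2 = C NAND w1 = C NAND (C NAND D)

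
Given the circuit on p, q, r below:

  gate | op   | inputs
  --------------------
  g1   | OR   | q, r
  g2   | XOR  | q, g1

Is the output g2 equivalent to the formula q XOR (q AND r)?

g1 = q OR r
g2 = q XOR g1 = q XOR (q OR r)
At p=0, q=0, r=1: circuit gives 1, formula gives 0.

No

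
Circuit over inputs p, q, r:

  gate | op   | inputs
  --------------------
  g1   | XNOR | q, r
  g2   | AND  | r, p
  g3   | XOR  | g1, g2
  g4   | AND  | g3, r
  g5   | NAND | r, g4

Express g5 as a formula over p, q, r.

r NAND (((q XNOR r) XOR (r AND p)) AND r)

g1 = q XNOR r
g2 = r AND p
g3 = g1 XOR g2 = (q XNOR r) XOR (r AND p)
g4 = g3 AND r = ((q XNOR r) XOR (r AND p)) AND r
g5 = r NAND g4 = r NAND (((q XNOR r) XOR (r AND p)) AND r)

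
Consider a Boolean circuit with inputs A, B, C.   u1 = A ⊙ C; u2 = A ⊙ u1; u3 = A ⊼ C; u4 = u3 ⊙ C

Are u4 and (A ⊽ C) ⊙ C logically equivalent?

u3 = A ⊼ C
u4 = u3 ⊙ C = (A ⊼ C) ⊙ C
At A=0, B=0, C=1: circuit gives 1, formula gives 0.

No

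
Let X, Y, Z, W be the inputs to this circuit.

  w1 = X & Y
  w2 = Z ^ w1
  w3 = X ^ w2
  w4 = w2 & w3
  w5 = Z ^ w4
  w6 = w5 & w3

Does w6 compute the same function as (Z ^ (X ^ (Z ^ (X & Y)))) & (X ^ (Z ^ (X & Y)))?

No

w1 = X & Y
w2 = Z ^ w1 = Z ^ (X & Y)
w3 = X ^ w2 = X ^ (Z ^ (X & Y))
w4 = w2 & w3 = (Z ^ (X & Y)) & (X ^ (Z ^ (X & Y)))
w5 = Z ^ w4 = Z ^ ((Z ^ (X & Y)) & (X ^ (Z ^ (X & Y))))
w6 = w5 & w3 = (Z ^ ((Z ^ (X & Y)) & (X ^ (Z ^ (X & Y))))) & (X ^ (Z ^ (X & Y)))
At X=1, Y=0, Z=0, W=0: circuit gives 0, formula gives 1.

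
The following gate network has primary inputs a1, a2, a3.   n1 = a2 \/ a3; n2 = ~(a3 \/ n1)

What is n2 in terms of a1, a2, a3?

n1 = a2 \/ a3
n2 = ~(a3 \/ n1) = ~(a3 \/ (a2 \/ a3))

~(a3 \/ (a2 \/ a3))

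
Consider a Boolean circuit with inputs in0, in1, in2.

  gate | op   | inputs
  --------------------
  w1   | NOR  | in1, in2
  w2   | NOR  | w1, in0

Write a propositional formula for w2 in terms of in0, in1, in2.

w1 = in1 NOR in2
w2 = w1 NOR in0 = (in1 NOR in2) NOR in0

(in1 NOR in2) NOR in0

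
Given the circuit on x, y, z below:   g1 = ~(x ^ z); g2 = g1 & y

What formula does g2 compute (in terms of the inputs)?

g1 = ~(x ^ z)
g2 = g1 & y = (~(x ^ z)) & y

(~(x ^ z)) & y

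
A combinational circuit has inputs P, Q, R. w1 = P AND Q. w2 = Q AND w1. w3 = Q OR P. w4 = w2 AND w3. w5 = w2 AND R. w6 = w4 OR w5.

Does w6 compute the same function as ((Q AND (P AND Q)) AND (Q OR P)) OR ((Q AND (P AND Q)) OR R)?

w1 = P AND Q
w2 = Q AND w1 = Q AND (P AND Q)
w3 = Q OR P
w4 = w2 AND w3 = (Q AND (P AND Q)) AND (Q OR P)
w5 = w2 AND R = (Q AND (P AND Q)) AND R
w6 = w4 OR w5 = ((Q AND (P AND Q)) AND (Q OR P)) OR ((Q AND (P AND Q)) AND R)
At P=0, Q=0, R=1: circuit gives 0, formula gives 1.

No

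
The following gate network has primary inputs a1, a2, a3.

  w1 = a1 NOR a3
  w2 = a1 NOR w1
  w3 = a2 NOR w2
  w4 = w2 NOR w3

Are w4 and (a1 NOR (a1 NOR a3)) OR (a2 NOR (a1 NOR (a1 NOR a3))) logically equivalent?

w1 = a1 NOR a3
w2 = a1 NOR w1 = a1 NOR (a1 NOR a3)
w3 = a2 NOR w2 = a2 NOR (a1 NOR (a1 NOR a3))
w4 = w2 NOR w3 = (a1 NOR (a1 NOR a3)) NOR (a2 NOR (a1 NOR (a1 NOR a3)))
At a1=0, a2=0, a3=0: circuit gives 0, formula gives 1.

No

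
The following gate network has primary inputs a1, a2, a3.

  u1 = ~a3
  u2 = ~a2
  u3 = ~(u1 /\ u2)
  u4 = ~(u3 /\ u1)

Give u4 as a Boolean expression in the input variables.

~((~(~a3 /\ ~a2)) /\ ~a3)

u1 = ~a3
u2 = ~a2
u3 = ~(u1 /\ u2) = ~(~a3 /\ ~a2)
u4 = ~(u3 /\ u1) = ~((~(~a3 /\ ~a2)) /\ ~a3)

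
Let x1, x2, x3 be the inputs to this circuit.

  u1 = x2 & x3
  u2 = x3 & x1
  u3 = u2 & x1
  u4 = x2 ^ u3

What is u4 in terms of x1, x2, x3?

u2 = x3 & x1
u3 = u2 & x1 = (x3 & x1) & x1
u4 = x2 ^ u3 = x2 ^ ((x3 & x1) & x1)

x2 ^ ((x3 & x1) & x1)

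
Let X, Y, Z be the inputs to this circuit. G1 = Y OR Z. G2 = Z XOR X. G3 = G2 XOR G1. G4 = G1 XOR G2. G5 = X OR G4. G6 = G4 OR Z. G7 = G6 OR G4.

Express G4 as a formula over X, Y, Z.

G1 = Y OR Z
G2 = Z XOR X
G4 = G1 XOR G2 = (Y OR Z) XOR (Z XOR X)

(Y OR Z) XOR (Z XOR X)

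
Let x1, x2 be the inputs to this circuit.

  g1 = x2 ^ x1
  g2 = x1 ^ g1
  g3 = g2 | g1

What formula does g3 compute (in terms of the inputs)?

(x1 ^ (x2 ^ x1)) | (x2 ^ x1)

g1 = x2 ^ x1
g2 = x1 ^ g1 = x1 ^ (x2 ^ x1)
g3 = g2 | g1 = (x1 ^ (x2 ^ x1)) | (x2 ^ x1)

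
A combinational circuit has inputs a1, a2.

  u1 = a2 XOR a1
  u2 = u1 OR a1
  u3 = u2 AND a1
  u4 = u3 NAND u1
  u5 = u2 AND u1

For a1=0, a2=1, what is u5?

1

u1 = 1 XOR 0 = 1
u2 = 1 OR 0 = 1
u5 = 1 AND 1 = 1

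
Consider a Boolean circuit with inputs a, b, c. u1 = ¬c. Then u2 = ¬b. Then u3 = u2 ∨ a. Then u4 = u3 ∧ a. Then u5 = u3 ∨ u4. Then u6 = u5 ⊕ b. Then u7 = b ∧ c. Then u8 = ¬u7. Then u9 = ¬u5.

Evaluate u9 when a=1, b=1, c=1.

0

u2 = ¬1 = 0
u3 = 0 ∨ 1 = 1
u4 = 1 ∧ 1 = 1
u5 = 1 ∨ 1 = 1
u9 = ¬1 = 0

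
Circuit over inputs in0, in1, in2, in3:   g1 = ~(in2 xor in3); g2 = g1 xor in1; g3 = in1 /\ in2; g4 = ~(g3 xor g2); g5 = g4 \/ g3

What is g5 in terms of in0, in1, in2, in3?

g1 = ~(in2 xor in3)
g2 = g1 xor in1 = (~(in2 xor in3)) xor in1
g3 = in1 /\ in2
g4 = ~(g3 xor g2) = ~((in1 /\ in2) xor ((~(in2 xor in3)) xor in1))
g5 = g4 \/ g3 = (~((in1 /\ in2) xor ((~(in2 xor in3)) xor in1))) \/ (in1 /\ in2)

(~((in1 /\ in2) xor ((~(in2 xor in3)) xor in1))) \/ (in1 /\ in2)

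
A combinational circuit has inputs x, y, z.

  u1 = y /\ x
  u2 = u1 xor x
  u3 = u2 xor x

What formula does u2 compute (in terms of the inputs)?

u1 = y /\ x
u2 = u1 xor x = (y /\ x) xor x

(y /\ x) xor x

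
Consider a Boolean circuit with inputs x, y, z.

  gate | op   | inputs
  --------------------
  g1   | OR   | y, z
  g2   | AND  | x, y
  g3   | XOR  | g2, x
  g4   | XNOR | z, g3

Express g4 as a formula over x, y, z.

g2 = x AND y
g3 = g2 XOR x = (x AND y) XOR x
g4 = z XNOR g3 = z XNOR ((x AND y) XOR x)

z XNOR ((x AND y) XOR x)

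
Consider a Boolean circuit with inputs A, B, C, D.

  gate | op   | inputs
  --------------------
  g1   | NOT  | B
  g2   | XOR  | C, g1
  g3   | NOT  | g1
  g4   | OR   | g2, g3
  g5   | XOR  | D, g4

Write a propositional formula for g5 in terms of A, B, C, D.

g1 = NOT B
g2 = C XOR g1 = C XOR NOT B
g3 = NOT g1 = NOT NOT B
g4 = g2 OR g3 = (C XOR NOT B) OR NOT NOT B
g5 = D XOR g4 = D XOR ((C XOR NOT B) OR NOT NOT B)

D XOR ((C XOR NOT B) OR NOT NOT B)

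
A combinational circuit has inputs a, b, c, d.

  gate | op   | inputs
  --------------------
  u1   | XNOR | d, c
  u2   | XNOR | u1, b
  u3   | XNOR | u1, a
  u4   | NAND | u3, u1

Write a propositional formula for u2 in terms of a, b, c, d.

u1 = d XNOR c
u2 = u1 XNOR b = (d XNOR c) XNOR b

(d XNOR c) XNOR b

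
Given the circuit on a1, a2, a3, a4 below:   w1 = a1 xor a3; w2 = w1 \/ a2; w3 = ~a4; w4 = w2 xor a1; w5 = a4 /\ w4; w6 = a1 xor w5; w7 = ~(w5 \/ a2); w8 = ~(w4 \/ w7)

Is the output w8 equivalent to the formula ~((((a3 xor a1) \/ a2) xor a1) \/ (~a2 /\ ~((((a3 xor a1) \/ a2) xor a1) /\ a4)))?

w1 = a1 xor a3
w2 = w1 \/ a2 = (a1 xor a3) \/ a2
w4 = w2 xor a1 = ((a1 xor a3) \/ a2) xor a1
w5 = a4 /\ w4 = a4 /\ (((a1 xor a3) \/ a2) xor a1)
w7 = ~(w5 \/ a2) = ~((a4 /\ (((a1 xor a3) \/ a2) xor a1)) \/ a2)
w8 = ~(w4 \/ w7) = ~((((a1 xor a3) \/ a2) xor a1) \/ (~((a4 /\ (((a1 xor a3) \/ a2) xor a1)) \/ a2)))
At a1=0, a2=0, a3=0, a4=0: circuit gives 0, formula gives 0.
At a1=1, a2=1, a3=0, a4=0: circuit gives 1, formula gives 1.
Agrees on all 16 inputs.

Yes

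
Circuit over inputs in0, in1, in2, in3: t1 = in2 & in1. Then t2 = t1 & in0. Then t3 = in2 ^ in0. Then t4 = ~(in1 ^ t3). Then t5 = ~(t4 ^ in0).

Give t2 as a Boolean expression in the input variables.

t1 = in2 & in1
t2 = t1 & in0 = (in2 & in1) & in0

(in2 & in1) & in0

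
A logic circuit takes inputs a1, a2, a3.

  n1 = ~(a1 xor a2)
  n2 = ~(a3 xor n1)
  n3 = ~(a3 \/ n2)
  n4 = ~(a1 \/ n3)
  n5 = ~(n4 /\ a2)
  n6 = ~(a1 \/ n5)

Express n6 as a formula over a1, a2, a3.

n1 = ~(a1 xor a2)
n2 = ~(a3 xor n1) = ~(a3 xor (~(a1 xor a2)))
n3 = ~(a3 \/ n2) = ~(a3 \/ (~(a3 xor (~(a1 xor a2)))))
n4 = ~(a1 \/ n3) = ~(a1 \/ (~(a3 \/ (~(a3 xor (~(a1 xor a2)))))))
n5 = ~(n4 /\ a2) = ~((~(a1 \/ (~(a3 \/ (~(a3 xor (~(a1 xor a2)))))))) /\ a2)
n6 = ~(a1 \/ n5) = ~(a1 \/ (~((~(a1 \/ (~(a3 \/ (~(a3 xor (~(a1 xor a2)))))))) /\ a2)))

~(a1 \/ (~((~(a1 \/ (~(a3 \/ (~(a3 xor (~(a1 xor a2)))))))) /\ a2)))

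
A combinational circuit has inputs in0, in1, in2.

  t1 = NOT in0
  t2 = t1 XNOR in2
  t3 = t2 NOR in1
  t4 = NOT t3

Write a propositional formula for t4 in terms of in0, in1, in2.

t1 = NOT in0
t2 = t1 XNOR in2 = NOT in0 XNOR in2
t3 = t2 NOR in1 = (NOT in0 XNOR in2) NOR in1
t4 = NOT t3 = NOT ((NOT in0 XNOR in2) NOR in1)

NOT ((NOT in0 XNOR in2) NOR in1)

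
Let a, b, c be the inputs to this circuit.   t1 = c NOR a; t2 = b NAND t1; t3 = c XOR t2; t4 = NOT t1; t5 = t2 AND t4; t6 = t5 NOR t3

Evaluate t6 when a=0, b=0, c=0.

t1 = 0 NOR 0 = 1
t2 = 0 NAND 1 = 1
t3 = 0 XOR 1 = 1
t4 = NOT 1 = 0
t5 = 1 AND 0 = 0
t6 = 0 NOR 1 = 0

0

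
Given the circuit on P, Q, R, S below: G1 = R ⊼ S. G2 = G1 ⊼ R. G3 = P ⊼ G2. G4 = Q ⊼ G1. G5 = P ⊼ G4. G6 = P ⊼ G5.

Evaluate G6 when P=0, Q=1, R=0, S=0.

G1 = 0 ⊼ 0 = 1
G4 = 1 ⊼ 1 = 0
G5 = 0 ⊼ 0 = 1
G6 = 0 ⊼ 1 = 1

1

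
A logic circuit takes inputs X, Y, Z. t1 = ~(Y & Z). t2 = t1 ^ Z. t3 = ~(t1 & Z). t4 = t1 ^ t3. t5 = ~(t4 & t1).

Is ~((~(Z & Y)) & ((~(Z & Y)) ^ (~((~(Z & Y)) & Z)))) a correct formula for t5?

Yes

t1 = ~(Y & Z)
t3 = ~(t1 & Z) = ~((~(Y & Z)) & Z)
t4 = t1 ^ t3 = (~(Y & Z)) ^ (~((~(Y & Z)) & Z))
t5 = ~(t4 & t1) = ~(((~(Y & Z)) ^ (~((~(Y & Z)) & Z))) & (~(Y & Z)))
At X=0, Y=0, Z=1: circuit gives 0, formula gives 0.
At X=0, Y=0, Z=0: circuit gives 1, formula gives 1.
Agrees on all 8 inputs.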